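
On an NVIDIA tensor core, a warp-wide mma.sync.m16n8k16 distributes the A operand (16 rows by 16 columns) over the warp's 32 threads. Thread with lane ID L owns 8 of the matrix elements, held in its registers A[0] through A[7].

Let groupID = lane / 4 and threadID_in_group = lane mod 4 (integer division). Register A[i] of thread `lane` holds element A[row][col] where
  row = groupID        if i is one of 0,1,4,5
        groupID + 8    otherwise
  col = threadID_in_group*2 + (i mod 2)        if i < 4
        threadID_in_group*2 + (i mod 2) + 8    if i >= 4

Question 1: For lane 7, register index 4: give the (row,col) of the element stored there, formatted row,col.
7: g=1,t=3
[4] (1+0,3*2+0+8) = (1,14)

1,14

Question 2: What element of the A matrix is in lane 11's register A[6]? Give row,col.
lane 11: gr=2 (11/4), th=3 (11%4)
i=6: r=2+8=10, c=3*2+0+8=14

10,14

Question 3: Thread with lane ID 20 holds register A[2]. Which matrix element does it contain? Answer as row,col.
lane 20: g=5 (20/4), t=0 (20%4)
i=2: r=5+8=13, c=0*2+0+0=0

13,0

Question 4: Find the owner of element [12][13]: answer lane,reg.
r=12->g=4,rb=1  c=13->cb=1,t=2,b0=1
L=4*4+2=18  i=1*4+1*2+1=7

18,7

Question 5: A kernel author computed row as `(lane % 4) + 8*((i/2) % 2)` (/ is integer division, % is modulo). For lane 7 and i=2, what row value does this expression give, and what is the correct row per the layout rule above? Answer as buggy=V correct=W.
`(lane % 4) + 8*((i/2) % 2)`[7,2]=>11
lane 7=>7/4=1, 7 mod 4=3
i=2  r:1+8=>9  c:2·3+0+0=>6
row: 11 vs 9

buggy=11 correct=9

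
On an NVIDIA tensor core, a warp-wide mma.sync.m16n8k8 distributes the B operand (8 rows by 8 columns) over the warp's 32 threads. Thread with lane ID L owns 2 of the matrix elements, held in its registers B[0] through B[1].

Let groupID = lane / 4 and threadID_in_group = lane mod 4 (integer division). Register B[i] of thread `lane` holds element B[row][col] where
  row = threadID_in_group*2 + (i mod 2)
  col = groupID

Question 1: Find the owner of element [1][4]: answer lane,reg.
16,1

c:4=>grp=4  r:1=>tig=0,lo=1
L=4*4+0=16  i=1=1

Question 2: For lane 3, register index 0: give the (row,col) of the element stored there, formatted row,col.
6,0

lane 3: G=0 (3/4), T=3 (3%4)
i=0: r=3*2+0=6, c=G=0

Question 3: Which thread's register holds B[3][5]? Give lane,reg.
21,1

c: 5->gid=5  r: 3->tid=1,i&1=1
L=5*4+1=21  i=1=1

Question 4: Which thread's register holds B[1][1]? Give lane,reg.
c: 1->gid=1  r: 1->tid=0,i&1=1
L=1*4+0=4  i=1=1

4,1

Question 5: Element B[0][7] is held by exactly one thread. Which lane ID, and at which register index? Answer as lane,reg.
c=7->g=7  r=0->t=0,b0=0
L=7*4+0=28  i=0=0

28,0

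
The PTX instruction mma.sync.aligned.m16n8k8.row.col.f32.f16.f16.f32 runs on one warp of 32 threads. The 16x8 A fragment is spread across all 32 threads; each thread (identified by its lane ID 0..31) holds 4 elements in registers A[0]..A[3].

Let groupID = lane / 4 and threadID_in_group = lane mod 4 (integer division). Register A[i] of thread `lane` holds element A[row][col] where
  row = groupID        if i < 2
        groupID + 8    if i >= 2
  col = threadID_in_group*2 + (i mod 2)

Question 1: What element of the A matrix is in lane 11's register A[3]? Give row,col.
10,7

L=11->g=11>>2=2, t=11&3=3
[3]->row 2+8=10  col 3·2+1=7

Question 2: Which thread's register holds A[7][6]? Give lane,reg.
31,0

r=7→G=7,rhi=0  c=6→T=3,p=0
L=7*4+3=31  i=0*2+0=0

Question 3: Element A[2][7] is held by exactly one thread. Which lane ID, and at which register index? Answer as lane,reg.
11,1

r=2->g=2,rb=0  c=7->t=3,b0=1
L=2*4+3=11  i=0*2+1=1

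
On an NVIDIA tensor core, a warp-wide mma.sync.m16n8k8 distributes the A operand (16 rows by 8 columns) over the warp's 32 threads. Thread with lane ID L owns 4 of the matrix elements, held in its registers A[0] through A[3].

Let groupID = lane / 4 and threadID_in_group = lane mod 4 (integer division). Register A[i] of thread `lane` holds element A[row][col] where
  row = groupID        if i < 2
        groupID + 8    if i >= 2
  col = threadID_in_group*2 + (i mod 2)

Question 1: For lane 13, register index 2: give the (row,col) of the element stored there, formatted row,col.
11,2

L=13→G=13>>2=3, T=13&3=1
[2]→row 3+8=11  col 1·2+0=2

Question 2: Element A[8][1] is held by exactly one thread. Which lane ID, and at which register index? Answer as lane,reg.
0,3

r=8->g=0,rb=1  c=1->t=0,b0=1
L=0*4+0=0  i=1*2+1=3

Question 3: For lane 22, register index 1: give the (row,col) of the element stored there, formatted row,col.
5,5

22: grp=5,tig=2
[1] (5+0,2*2+1) = (5,5)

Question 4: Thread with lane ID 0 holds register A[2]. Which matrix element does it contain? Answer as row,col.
8,0

lane 0→0/4=0, 0 mod 4=0
i=2  r:0+8→8  c:2·0+0→0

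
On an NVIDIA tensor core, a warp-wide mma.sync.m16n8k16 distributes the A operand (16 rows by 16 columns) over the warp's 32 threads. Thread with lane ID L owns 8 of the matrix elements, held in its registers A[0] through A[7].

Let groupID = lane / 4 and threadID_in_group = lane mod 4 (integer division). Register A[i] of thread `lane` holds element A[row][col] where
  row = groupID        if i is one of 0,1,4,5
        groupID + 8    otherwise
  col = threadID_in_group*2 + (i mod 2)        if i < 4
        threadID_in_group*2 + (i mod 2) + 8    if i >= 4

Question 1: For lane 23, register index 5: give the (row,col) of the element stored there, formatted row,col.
5,15

lane 23: G=5 (23/4), T=3 (23%4)
i=5: r=5+0=5, c=3*2+1+8=15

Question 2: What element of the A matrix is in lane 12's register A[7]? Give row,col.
11,9

lane 12->12/4=3, 12 mod 4=0
i=7  r:3+8->11  c:2·0+1+8->9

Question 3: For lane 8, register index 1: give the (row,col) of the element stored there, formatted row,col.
8: gid=2,tid=0
[1] (2+0,0*2+1+0) = (2,1)

2,1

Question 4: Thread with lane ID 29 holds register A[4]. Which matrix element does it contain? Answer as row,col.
lane 29: g=7 (29/4), t=1 (29%4)
i=4: r=7+0=7, c=1*2+0+8=10

7,10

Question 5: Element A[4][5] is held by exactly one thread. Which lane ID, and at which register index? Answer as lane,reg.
18,1

r=4->g=4,rb=0  c=5->cb=0,t=2,b0=1
L=4*4+2=18  i=0*4+0*2+1=1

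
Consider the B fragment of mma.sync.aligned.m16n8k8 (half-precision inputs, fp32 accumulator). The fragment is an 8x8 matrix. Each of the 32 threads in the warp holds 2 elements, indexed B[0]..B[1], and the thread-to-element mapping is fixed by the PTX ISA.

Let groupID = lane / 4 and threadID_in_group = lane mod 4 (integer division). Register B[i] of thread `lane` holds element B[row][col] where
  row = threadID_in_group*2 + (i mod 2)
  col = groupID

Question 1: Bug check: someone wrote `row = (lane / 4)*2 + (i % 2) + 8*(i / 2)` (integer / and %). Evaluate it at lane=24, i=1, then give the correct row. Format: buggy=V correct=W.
buggy=13 correct=1

`(lane / 4)*2 + (i % 2) + 8*(i / 2)`[24,1]->13
lane 24->24/4=6, 24 mod 4=0
i=1  r:2·0+1->1  c:6
row: 13 vs 1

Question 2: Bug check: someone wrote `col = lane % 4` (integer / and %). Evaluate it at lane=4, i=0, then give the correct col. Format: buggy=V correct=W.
buggy=0 correct=1

`lane % 4`[4,0]→0
L=4→G=4>>2=1, T=4&3=0
[0]→row 0·2+0=0  col G=1
col: 0 vs 1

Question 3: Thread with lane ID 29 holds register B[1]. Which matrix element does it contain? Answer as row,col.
3,7

L=29->g=29>>2=7, t=29&3=1
[1]->row 1·2+1=3  col g=7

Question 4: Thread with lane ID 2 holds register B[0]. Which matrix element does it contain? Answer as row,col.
2: g=0,t=2
[0] (2*2+0,0) = (4,0)

4,0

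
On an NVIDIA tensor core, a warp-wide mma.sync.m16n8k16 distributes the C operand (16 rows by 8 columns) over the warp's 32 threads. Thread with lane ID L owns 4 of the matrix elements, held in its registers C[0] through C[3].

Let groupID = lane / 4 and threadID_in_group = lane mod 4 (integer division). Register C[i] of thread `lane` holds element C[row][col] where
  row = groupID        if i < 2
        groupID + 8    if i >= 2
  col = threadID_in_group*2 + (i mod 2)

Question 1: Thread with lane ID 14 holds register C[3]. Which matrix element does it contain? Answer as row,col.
11,5

lane 14: G=3 (14/4), T=2 (14%4)
i=3: r=3+8=11, c=2*2+1=5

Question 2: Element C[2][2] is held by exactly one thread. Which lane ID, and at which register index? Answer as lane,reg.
9,0

r=2⇒gr=2,Rb=0  c=2⇒th=1,odd=0
L=2*4+1=9  i=0*2+0=0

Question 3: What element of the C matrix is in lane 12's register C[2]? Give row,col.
L=12⇒gr=12>>2=3, th=12&3=0
[2]⇒row 3+8=11  col 0·2+0=0

11,0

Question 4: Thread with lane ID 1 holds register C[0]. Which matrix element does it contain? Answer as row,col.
lane 1: grp=0 (1/4), tig=1 (1%4)
i=0: r=0+0=0, c=1*2+0=2

0,2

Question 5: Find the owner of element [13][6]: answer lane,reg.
r=13⇒gr=5,Rb=1  c=6⇒th=3,odd=0
L=5*4+3=23  i=1*2+0=2

23,2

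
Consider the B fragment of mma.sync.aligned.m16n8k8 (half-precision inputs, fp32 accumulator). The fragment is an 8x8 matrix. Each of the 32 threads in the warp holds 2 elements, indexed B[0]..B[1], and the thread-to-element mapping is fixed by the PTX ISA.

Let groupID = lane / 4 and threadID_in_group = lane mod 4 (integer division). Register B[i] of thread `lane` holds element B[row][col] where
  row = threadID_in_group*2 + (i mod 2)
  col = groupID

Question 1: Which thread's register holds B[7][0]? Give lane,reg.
3,1

c: 0->gid=0  r: 7->tid=3,i&1=1
L=0*4+3=3  i=1=1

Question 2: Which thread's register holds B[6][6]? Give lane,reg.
27,0

c=6->g=6  r=6->t=3,b0=0
L=6*4+3=27  i=0=0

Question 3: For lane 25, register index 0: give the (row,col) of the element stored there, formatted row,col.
L=25→G=25>>2=6, T=25&3=1
[0]→row 1·2+0=2  col G=6

2,6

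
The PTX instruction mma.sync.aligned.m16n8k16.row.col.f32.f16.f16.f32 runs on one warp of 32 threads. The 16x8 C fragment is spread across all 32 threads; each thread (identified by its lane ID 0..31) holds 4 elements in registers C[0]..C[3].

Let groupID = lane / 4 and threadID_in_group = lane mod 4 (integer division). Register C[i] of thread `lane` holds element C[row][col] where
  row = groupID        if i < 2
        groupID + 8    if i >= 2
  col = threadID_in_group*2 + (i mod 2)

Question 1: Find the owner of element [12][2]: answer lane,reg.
r:12=>grp=4,rB=1  c:2=>tig=1,lo=0
L=4*4+1=17  i=1*2+0=2

17,2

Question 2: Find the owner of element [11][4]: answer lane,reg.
r=11->g=3,rb=1  c=4->t=2,b0=0
L=3*4+2=14  i=1*2+0=2

14,2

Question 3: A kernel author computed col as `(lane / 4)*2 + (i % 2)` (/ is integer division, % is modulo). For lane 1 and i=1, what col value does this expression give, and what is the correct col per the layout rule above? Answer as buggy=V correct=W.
buggy=1 correct=3

`(lane / 4)*2 + (i % 2)`[1,1]=>1
lane 1=>1/4=0, 1 mod 4=1
i=1  r:0+0=>0  c:2·1+1=>3
col: 1 vs 3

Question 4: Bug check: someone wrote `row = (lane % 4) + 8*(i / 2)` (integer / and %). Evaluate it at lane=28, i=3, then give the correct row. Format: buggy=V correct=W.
buggy=8 correct=15

`(lane % 4) + 8*(i / 2)`[28,3]→8
lane 28→28/4=7, 28 mod 4=0
i=3  r:7+8→15  c:2·0+1→1
row: 8 vs 15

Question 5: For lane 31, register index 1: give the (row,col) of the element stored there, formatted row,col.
lane 31: g=7 (31/4), t=3 (31%4)
i=1: r=7+0=7, c=3*2+1=7

7,7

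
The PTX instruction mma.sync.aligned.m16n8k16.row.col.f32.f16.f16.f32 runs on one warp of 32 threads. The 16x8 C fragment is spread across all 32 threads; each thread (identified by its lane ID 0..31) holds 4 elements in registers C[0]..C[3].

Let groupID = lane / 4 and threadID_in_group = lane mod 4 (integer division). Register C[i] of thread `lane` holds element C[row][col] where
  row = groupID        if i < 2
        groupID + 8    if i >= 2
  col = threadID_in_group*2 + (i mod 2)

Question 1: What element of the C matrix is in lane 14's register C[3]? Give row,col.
11,5

L=14→G=14>>2=3, T=14&3=2
[3]→row 3+8=11  col 2·2+1=5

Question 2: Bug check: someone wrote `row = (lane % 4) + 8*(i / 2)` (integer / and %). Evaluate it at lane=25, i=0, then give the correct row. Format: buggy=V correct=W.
`(lane % 4) + 8*(i / 2)`[25,0]=>1
25: grp=6,tig=1
[0] (6+0,1*2+0) = (6,2)
row: 1 vs 6

buggy=1 correct=6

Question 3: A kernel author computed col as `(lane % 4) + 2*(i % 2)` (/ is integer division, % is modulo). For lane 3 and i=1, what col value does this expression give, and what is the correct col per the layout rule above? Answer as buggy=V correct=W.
buggy=5 correct=7

`(lane % 4) + 2*(i % 2)`[3,1]=>5
lane 3=>3/4=0, 3 mod 4=3
i=1  r:0+0=>0  c:2·3+1=>7
col: 5 vs 7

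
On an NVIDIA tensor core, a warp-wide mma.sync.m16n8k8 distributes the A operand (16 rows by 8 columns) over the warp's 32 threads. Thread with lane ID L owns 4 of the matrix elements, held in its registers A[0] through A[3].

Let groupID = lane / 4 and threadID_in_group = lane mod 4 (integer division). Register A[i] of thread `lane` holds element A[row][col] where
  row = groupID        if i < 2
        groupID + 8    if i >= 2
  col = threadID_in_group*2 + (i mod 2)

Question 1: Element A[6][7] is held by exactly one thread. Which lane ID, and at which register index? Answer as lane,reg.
27,1

r=6⇒gr=6,Rb=0  c=7⇒th=3,odd=1
L=6*4+3=27  i=0*2+1=1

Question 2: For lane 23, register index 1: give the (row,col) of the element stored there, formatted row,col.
23: gr=5,th=3
[1] (5+0,3*2+1) = (5,7)

5,7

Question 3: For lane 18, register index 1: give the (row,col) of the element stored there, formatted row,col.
4,5

lane 18: G=4 (18/4), T=2 (18%4)
i=1: r=4+0=4, c=2*2+1=5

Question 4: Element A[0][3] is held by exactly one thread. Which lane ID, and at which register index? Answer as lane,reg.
r=0⇒gr=0,Rb=0  c=3⇒th=1,odd=1
L=0*4+1=1  i=0*2+1=1

1,1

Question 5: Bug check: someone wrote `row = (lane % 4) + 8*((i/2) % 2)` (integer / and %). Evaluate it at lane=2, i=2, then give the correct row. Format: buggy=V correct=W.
buggy=10 correct=8

`(lane % 4) + 8*((i/2) % 2)`[2,2]⇒10
lane 2: gr=0 (2/4), th=2 (2%4)
i=2: r=0+8=8, c=2*2+0=4
row: 10 vs 8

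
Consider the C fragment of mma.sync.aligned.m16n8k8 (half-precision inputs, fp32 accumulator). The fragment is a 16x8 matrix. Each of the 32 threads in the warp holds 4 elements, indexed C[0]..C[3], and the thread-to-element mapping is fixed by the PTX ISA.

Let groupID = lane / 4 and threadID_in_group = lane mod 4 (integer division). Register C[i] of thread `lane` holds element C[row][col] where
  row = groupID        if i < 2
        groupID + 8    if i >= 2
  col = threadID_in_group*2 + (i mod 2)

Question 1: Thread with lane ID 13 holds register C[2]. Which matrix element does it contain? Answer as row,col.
lane 13=>13/4=3, 13 mod 4=1
i=2  r:3+8=>11  c:2·1+0=>2

11,2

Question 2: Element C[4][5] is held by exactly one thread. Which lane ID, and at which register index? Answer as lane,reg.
18,1

r=4⇒gr=4,Rb=0  c=5⇒th=2,odd=1
L=4*4+2=18  i=0*2+1=1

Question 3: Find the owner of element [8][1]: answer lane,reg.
r: 8->gid=0,r8=1  c: 1->tid=0,i&1=1
L=0*4+0=0  i=1*2+1=3

0,3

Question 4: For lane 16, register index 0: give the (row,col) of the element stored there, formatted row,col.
4,0

lane 16: grp=4 (16/4), tig=0 (16%4)
i=0: r=4+0=4, c=0*2+0=0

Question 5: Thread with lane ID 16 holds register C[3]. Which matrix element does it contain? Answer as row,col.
lane 16: grp=4 (16/4), tig=0 (16%4)
i=3: r=4+8=12, c=0*2+1=1

12,1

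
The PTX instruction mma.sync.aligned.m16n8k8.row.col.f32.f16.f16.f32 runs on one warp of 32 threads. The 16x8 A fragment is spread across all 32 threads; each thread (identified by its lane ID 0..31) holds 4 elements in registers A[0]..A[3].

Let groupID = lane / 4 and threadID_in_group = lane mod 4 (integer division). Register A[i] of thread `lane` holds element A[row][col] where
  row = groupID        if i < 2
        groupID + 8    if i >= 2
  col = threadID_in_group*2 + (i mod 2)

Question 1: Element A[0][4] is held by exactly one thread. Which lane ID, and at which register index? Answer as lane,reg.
r=0→G=0,rhi=0  c=4→T=2,p=0
L=0*4+2=2  i=0*2+0=0

2,0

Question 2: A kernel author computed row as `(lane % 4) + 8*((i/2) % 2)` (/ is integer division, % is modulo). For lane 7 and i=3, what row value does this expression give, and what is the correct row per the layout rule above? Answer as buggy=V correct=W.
`(lane % 4) + 8*((i/2) % 2)`[7,3]->11
lane 7->7/4=1, 7 mod 4=3
i=3  r:1+8->9  c:2·3+1->7
row: 11 vs 9

buggy=11 correct=9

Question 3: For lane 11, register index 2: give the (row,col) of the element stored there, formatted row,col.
10,6

lane 11→11/4=2, 11 mod 4=3
i=2  r:2+8→10  c:2·3+0→6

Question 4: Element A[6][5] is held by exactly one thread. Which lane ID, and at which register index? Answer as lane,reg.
r:6=>grp=6,rB=0  c:5=>tig=2,lo=1
L=6*4+2=26  i=0*2+1=1

26,1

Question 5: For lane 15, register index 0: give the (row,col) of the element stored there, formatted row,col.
lane 15->15/4=3, 15 mod 4=3
i=0  r:3+0->3  c:2·3+0->6

3,6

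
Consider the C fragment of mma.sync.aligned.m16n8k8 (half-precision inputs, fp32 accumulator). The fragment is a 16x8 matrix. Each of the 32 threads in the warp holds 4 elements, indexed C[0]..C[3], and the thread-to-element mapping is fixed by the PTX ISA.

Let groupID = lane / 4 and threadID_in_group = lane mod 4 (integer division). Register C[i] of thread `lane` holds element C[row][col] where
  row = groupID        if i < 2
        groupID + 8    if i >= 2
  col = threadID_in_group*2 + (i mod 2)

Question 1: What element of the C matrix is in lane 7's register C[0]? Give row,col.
1,6

lane 7: grp=1 (7/4), tig=3 (7%4)
i=0: r=1+0=1, c=3*2+0=6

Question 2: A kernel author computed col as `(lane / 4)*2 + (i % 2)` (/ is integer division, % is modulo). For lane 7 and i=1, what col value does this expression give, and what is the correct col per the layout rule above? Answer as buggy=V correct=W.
buggy=3 correct=7

`(lane / 4)*2 + (i % 2)`[7,1]->3
lane 7: gid=1 (7/4), tid=3 (7%4)
i=1: r=1+0=1, c=3*2+1=7
col: 3 vs 7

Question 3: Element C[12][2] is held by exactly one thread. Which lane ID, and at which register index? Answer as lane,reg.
17,2

r=12→G=4,rhi=1  c=2→T=1,p=0
L=4*4+1=17  i=1*2+0=2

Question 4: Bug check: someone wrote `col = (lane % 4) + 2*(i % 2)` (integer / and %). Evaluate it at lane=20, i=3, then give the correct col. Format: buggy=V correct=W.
`(lane % 4) + 2*(i % 2)`[20,3]->2
lane 20->20/4=5, 20 mod 4=0
i=3  r:5+8->13  c:2·0+1->1
col: 2 vs 1

buggy=2 correct=1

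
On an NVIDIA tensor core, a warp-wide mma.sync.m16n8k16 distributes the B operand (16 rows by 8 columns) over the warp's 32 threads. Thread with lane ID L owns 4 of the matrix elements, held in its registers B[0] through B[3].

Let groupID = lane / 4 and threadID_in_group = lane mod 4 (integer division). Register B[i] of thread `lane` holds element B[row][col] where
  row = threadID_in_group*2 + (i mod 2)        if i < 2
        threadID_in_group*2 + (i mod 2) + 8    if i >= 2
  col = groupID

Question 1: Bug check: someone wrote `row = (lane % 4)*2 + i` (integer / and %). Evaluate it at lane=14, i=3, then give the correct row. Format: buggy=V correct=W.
buggy=7 correct=13

`(lane % 4)*2 + i`[14,3]⇒7
14: gr=3,th=2
[3] (2*2+1+8,3) = (13,3)
row: 7 vs 13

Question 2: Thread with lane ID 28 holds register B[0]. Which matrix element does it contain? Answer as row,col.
L=28⇒gr=28>>2=7, th=28&3=0
[0]⇒row 0·2+0+0=0  col gr=7

0,7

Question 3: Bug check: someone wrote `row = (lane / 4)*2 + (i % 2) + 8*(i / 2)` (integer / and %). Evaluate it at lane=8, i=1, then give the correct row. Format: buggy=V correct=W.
`(lane / 4)*2 + (i % 2) + 8*(i / 2)`[8,1]->5
lane 8->8/4=2, 8 mod 4=0
i=1  r:2·0+1+0->1  c:2
row: 5 vs 1

buggy=5 correct=1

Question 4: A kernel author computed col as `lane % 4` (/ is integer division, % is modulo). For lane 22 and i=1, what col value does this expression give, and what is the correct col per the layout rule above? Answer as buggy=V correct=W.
`lane % 4`[22,1]→2
L=22→G=22>>2=5, T=22&3=2
[1]→row 2·2+1+0=5  col G=5
col: 2 vs 5

buggy=2 correct=5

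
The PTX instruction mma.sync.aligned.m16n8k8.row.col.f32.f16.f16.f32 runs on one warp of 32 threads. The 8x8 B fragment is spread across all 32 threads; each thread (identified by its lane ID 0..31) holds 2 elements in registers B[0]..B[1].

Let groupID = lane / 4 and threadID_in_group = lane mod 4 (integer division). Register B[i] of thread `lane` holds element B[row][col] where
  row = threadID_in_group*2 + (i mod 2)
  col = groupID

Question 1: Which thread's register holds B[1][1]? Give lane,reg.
c: 1->gid=1  r: 1->tid=0,i&1=1
L=1*4+0=4  i=1=1

4,1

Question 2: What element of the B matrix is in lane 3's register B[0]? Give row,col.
6,0

3: grp=0,tig=3
[0] (3*2+0,0) = (6,0)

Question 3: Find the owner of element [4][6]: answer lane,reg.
26,0

c=6->g=6  r=4->t=2,b0=0
L=6*4+2=26  i=0=0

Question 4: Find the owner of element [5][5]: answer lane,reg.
22,1

c=5⇒gr=5  r=5⇒th=2,odd=1
L=5*4+2=22  i=1=1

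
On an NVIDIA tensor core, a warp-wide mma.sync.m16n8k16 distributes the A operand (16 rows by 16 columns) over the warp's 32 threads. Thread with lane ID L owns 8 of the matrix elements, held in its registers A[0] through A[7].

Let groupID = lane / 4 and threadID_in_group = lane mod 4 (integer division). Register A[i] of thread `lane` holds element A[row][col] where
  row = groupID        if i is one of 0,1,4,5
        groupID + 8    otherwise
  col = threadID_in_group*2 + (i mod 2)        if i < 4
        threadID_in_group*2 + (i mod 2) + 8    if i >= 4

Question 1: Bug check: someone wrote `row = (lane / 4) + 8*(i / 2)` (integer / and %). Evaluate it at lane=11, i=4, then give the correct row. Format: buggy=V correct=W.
`(lane / 4) + 8*(i / 2)`[11,4]=>18
lane 11=>11/4=2, 11 mod 4=3
i=4  r:2+0=>2  c:2·3+0+8=>14
row: 18 vs 2

buggy=18 correct=2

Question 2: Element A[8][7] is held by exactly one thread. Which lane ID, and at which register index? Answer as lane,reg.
r=8->g=0,rb=1  c=7->cb=0,t=3,b0=1
L=0*4+3=3  i=0*4+1*2+1=3

3,3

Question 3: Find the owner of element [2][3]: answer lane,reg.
r=2->g=2,rb=0  c=3->cb=0,t=1,b0=1
L=2*4+1=9  i=0*4+0*2+1=1

9,1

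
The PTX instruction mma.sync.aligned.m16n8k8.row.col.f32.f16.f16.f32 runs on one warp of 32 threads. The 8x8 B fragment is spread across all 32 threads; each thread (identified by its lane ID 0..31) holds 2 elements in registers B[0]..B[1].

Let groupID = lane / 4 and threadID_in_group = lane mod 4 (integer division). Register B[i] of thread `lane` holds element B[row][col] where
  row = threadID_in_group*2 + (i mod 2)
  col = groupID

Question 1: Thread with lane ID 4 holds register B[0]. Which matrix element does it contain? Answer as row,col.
0,1

lane 4->4/4=1, 4 mod 4=0
i=0  r:2·0+0->0  c:1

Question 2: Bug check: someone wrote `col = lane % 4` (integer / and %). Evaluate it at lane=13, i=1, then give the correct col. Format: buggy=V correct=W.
`lane % 4`[13,1]⇒1
13: gr=3,th=1
[1] (1*2+1,3) = (3,3)
col: 1 vs 3

buggy=1 correct=3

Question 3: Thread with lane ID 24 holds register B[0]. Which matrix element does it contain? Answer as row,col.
0,6

L=24=>grp=24>>2=6, tig=24&3=0
[0]=>row 0·2+0=0  col grp=6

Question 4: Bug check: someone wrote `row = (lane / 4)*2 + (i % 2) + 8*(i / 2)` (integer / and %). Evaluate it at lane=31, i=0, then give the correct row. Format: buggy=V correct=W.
buggy=14 correct=6

`(lane / 4)*2 + (i % 2) + 8*(i / 2)`[31,0]->14
lane 31: gid=7 (31/4), tid=3 (31%4)
i=0: r=3*2+0=6, c=gid=7
row: 14 vs 6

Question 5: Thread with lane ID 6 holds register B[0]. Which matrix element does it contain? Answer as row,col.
lane 6: gid=1 (6/4), tid=2 (6%4)
i=0: r=2*2+0=4, c=gid=1

4,1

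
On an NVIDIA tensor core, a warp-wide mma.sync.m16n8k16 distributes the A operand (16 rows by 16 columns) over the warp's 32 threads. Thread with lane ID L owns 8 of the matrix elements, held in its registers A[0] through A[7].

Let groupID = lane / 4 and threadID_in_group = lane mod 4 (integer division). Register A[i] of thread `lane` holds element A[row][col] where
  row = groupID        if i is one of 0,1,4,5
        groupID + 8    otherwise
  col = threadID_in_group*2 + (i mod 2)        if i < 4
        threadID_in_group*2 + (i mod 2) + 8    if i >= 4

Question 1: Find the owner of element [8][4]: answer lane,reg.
2,2

r=8->g=0,rb=1  c=4->cb=0,t=2,b0=0
L=0*4+2=2  i=0*4+1*2+0=2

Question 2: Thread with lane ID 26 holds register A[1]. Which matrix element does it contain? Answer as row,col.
lane 26: grp=6 (26/4), tig=2 (26%4)
i=1: r=6+0=6, c=2*2+1+0=5

6,5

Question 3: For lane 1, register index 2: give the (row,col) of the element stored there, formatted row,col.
8,2

L=1→G=1>>2=0, T=1&3=1
[2]→row 0+8=8  col 1·2+0+0=2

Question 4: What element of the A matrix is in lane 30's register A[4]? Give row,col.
lane 30: G=7 (30/4), T=2 (30%4)
i=4: r=7+0=7, c=2*2+0+8=12

7,12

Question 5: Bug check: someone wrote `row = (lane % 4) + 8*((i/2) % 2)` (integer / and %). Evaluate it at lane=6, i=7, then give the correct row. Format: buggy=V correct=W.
buggy=10 correct=9

`(lane % 4) + 8*((i/2) % 2)`[6,7]->10
lane 6: gid=1 (6/4), tid=2 (6%4)
i=7: r=1+8=9, c=2*2+1+8=13
row: 10 vs 9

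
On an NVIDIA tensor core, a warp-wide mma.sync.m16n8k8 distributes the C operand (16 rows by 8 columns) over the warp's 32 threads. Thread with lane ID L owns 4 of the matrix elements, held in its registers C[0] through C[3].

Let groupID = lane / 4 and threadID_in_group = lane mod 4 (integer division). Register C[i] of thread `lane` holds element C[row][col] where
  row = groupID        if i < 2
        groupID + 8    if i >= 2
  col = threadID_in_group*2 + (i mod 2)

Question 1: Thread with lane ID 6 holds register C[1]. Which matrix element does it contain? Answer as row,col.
6: gid=1,tid=2
[1] (1+0,2*2+1) = (1,5)

1,5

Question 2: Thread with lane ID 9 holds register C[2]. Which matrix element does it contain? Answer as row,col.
10,2

9: G=2,T=1
[2] (2+8,1*2+0) = (10,2)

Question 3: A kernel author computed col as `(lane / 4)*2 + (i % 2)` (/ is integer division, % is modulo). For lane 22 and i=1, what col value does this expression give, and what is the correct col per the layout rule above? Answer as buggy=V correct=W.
`(lane / 4)*2 + (i % 2)`[22,1]⇒11
lane 22⇒22/4=5, 22 mod 4=2
i=1  r:5+0⇒5  c:2·2+1⇒5
col: 11 vs 5

buggy=11 correct=5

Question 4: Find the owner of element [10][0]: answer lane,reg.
8,2

r:10=>grp=2,rB=1  c:0=>tig=0,lo=0
L=2*4+0=8  i=1*2+0=2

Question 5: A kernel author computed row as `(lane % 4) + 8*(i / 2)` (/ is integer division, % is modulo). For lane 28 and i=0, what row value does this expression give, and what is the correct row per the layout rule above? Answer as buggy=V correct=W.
buggy=0 correct=7

`(lane % 4) + 8*(i / 2)`[28,0]->0
lane 28: gid=7 (28/4), tid=0 (28%4)
i=0: r=7+0=7, c=0*2+0=0
row: 0 vs 7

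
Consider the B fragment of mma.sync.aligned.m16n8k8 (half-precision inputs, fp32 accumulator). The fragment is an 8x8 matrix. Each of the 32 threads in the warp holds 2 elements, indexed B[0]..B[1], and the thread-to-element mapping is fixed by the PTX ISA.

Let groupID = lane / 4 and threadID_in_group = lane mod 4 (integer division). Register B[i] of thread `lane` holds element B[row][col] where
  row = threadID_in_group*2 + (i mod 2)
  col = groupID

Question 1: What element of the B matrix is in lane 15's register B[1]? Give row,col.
7,3

15: G=3,T=3
[1] (3*2+1,3) = (7,3)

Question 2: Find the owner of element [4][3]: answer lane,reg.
c:3=>grp=3  r:4=>tig=2,lo=0
L=3*4+2=14  i=0=0

14,0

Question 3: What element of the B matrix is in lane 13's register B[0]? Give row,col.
lane 13=>13/4=3, 13 mod 4=1
i=0  r:2·1+0=>2  c:3

2,3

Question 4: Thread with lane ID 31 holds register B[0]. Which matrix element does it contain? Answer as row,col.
6,7

31: gid=7,tid=3
[0] (3*2+0,7) = (6,7)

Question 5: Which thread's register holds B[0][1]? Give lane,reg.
c=1→G=1  r=0→T=0,p=0
L=1*4+0=4  i=0=0

4,0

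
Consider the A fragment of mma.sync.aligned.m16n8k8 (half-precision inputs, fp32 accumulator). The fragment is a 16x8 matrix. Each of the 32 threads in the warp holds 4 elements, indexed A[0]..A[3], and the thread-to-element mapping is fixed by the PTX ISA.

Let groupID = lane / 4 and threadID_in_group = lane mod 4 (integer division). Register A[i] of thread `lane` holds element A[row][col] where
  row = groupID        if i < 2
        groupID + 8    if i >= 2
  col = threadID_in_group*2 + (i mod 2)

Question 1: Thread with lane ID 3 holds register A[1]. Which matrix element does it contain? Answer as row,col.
L=3→G=3>>2=0, T=3&3=3
[1]→row 0+0=0  col 3·2+1=7

0,7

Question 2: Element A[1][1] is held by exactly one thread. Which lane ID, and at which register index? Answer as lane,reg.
4,1

r: 1->gid=1,r8=0  c: 1->tid=0,i&1=1
L=1*4+0=4  i=0*2+1=1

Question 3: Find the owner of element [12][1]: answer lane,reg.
r=12→G=4,rhi=1  c=1→T=0,p=1
L=4*4+0=16  i=1*2+1=3

16,3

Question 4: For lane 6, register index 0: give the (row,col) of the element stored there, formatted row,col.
lane 6->6/4=1, 6 mod 4=2
i=0  r:1+0->1  c:2·2+0->4

1,4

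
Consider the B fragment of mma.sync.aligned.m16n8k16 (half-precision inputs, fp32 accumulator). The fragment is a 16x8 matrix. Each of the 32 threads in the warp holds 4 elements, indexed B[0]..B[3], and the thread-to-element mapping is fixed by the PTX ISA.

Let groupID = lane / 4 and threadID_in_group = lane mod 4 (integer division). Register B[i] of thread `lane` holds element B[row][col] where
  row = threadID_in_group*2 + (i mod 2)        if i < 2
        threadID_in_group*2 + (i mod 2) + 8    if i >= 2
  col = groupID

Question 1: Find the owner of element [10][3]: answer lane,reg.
c=3->g=3  r=10->rb=1,t=1,b0=0
L=3*4+1=13  i=1*2+0=2

13,2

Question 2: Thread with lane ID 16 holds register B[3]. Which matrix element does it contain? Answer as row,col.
9,4

lane 16=>16/4=4, 16 mod 4=0
i=3  r:2·0+1+8=>9  c:4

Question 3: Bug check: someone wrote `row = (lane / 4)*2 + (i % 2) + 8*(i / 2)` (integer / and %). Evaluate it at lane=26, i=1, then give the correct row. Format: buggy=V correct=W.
buggy=13 correct=5

`(lane / 4)*2 + (i % 2) + 8*(i / 2)`[26,1]->13
lane 26: g=6 (26/4), t=2 (26%4)
i=1: r=2*2+1+0=5, c=g=6
row: 13 vs 5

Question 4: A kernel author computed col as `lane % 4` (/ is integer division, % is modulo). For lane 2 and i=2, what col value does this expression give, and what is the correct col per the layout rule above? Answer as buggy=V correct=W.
buggy=2 correct=0

`lane % 4`[2,2]→2
2: G=0,T=2
[2] (2*2+0+8,0) = (12,0)
col: 2 vs 0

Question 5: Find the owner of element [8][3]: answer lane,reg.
c:3=>grp=3  r:8=>rB=1,tig=0,lo=0
L=3*4+0=12  i=1*2+0=2

12,2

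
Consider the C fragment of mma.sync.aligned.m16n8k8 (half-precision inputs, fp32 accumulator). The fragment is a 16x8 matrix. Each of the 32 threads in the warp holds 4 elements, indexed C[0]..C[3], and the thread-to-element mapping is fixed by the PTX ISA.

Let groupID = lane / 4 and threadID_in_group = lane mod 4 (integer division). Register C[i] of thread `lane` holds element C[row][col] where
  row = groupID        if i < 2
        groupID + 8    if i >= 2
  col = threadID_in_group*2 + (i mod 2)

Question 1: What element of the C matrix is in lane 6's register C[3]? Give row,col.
9,5

6: grp=1,tig=2
[3] (1+8,2*2+1) = (9,5)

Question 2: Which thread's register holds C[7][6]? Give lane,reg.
r=7->g=7,rb=0  c=6->t=3,b0=0
L=7*4+3=31  i=0*2+0=0

31,0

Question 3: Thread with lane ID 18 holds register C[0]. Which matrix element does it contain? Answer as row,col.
18: grp=4,tig=2
[0] (4+0,2*2+0) = (4,4)

4,4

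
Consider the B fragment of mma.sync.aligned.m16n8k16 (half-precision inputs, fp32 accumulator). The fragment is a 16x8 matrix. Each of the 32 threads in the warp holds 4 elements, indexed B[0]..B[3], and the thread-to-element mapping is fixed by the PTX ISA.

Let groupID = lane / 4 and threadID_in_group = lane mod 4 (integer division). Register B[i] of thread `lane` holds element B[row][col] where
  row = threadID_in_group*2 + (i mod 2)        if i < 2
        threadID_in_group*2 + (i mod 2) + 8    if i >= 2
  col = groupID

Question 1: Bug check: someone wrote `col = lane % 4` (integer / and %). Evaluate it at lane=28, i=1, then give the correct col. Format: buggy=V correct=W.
buggy=0 correct=7

`lane % 4`[28,1]->0
lane 28: gid=7 (28/4), tid=0 (28%4)
i=1: r=0*2+1+0=1, c=gid=7
col: 0 vs 7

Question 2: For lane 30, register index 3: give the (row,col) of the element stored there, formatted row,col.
13,7

lane 30: gr=7 (30/4), th=2 (30%4)
i=3: r=2*2+1+8=13, c=gr=7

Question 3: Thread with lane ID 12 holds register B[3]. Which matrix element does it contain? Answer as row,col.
9,3

12: gid=3,tid=0
[3] (0*2+1+8,3) = (9,3)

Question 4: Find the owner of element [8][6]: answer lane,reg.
c=6->g=6  r=8->rb=1,t=0,b0=0
L=6*4+0=24  i=1*2+0=2

24,2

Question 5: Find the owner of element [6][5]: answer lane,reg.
c=5⇒gr=5  r=6⇒Rb=0,th=3,odd=0
L=5*4+3=23  i=0*2+0=0

23,0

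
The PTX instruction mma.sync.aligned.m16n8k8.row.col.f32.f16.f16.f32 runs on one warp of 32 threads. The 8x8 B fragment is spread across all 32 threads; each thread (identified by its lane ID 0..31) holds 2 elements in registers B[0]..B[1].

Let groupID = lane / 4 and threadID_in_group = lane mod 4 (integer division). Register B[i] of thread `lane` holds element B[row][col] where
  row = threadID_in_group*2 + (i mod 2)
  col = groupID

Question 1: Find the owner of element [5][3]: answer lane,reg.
14,1

c=3⇒gr=3  r=5⇒th=2,odd=1
L=3*4+2=14  i=1=1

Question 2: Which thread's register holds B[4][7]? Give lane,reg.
c:7=>grp=7  r:4=>tig=2,lo=0
L=7*4+2=30  i=0=0

30,0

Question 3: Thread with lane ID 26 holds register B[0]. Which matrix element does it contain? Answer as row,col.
lane 26⇒26/4=6, 26 mod 4=2
i=0  r:2·2+0⇒4  c:6

4,6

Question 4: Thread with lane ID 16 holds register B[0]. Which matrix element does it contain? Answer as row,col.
lane 16->16/4=4, 16 mod 4=0
i=0  r:2·0+0->0  c:4

0,4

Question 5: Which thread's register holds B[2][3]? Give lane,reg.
13,0

c=3⇒gr=3  r=2⇒th=1,odd=0
L=3*4+1=13  i=0=0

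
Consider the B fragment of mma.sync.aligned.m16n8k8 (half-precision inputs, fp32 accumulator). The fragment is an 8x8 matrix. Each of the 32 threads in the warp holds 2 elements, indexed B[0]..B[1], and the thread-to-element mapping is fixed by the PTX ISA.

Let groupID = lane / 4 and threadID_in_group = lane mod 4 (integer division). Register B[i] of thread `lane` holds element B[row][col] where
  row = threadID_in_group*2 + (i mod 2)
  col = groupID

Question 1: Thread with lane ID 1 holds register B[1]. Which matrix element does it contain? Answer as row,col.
3,0

L=1->gid=1>>2=0, tid=1&3=1
[1]->row 1·2+1=3  col gid=0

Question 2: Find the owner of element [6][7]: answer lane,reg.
31,0

c:7=>grp=7  r:6=>tig=3,lo=0
L=7*4+3=31  i=0=0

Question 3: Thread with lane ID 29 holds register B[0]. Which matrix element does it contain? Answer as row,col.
L=29⇒gr=29>>2=7, th=29&3=1
[0]⇒row 1·2+0=2  col gr=7

2,7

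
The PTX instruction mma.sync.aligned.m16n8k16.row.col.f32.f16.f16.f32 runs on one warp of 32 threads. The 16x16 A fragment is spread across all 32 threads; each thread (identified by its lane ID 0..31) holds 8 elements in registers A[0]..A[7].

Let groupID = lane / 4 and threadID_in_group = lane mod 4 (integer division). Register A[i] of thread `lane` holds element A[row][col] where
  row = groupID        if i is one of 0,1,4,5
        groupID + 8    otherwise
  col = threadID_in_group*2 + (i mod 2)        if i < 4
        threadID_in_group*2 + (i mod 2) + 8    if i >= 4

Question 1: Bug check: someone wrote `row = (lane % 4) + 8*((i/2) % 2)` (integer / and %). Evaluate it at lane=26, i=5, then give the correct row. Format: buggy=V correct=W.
buggy=2 correct=6

`(lane % 4) + 8*((i/2) % 2)`[26,5]→2
L=26→G=26>>2=6, T=26&3=2
[5]→row 6+0=6  col 2·2+1+8=13
row: 2 vs 6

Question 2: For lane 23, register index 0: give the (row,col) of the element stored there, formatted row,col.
23: g=5,t=3
[0] (5+0,3*2+0+0) = (5,6)

5,6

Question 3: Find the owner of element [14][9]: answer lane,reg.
r=14⇒gr=6,Rb=1  c=9⇒Cb=1,th=0,odd=1
L=6*4+0=24  i=1*4+1*2+1=7

24,7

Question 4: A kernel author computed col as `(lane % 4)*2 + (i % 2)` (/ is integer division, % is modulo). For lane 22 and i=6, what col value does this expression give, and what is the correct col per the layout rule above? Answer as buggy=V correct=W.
buggy=4 correct=12

`(lane % 4)*2 + (i % 2)`[22,6]->4
lane 22: gid=5 (22/4), tid=2 (22%4)
i=6: r=5+8=13, c=2*2+0+8=12
col: 4 vs 12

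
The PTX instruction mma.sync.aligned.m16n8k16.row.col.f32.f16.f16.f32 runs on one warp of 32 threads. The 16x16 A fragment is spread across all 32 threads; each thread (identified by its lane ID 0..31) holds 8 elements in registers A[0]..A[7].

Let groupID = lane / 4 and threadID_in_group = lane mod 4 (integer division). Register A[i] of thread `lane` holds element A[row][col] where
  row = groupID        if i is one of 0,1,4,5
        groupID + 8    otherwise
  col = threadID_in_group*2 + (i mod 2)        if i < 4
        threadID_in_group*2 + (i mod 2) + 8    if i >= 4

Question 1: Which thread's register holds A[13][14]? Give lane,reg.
r=13→G=5,rhi=1  c=14→chi=1,T=3,p=0
L=5*4+3=23  i=1*4+1*2+0=6

23,6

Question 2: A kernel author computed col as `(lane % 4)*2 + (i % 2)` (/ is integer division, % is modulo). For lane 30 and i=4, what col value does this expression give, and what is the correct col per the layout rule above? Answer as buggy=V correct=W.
buggy=4 correct=12

`(lane % 4)*2 + (i % 2)`[30,4]⇒4
L=30⇒gr=30>>2=7, th=30&3=2
[4]⇒row 7+0=7  col 2·2+0+8=12
col: 4 vs 12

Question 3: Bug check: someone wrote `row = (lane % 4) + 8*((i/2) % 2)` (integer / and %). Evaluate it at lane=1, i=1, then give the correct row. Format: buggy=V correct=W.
`(lane % 4) + 8*((i/2) % 2)`[1,1]→1
lane 1: G=0 (1/4), T=1 (1%4)
i=1: r=0+0=0, c=1*2+1+0=3
row: 1 vs 0

buggy=1 correct=0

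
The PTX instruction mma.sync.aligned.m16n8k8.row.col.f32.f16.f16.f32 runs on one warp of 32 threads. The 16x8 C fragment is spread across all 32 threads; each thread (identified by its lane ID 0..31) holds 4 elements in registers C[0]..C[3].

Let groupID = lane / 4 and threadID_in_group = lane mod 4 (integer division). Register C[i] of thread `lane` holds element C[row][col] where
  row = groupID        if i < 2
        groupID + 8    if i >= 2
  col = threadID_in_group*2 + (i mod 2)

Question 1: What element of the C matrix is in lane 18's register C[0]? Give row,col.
4,4

lane 18->18/4=4, 18 mod 4=2
i=0  r:4+0->4  c:2·2+0->4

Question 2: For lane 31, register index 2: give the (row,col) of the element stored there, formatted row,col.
L=31=>grp=31>>2=7, tig=31&3=3
[2]=>row 7+8=15  col 3·2+0=6

15,6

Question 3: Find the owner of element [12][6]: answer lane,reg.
19,2

r=12⇒gr=4,Rb=1  c=6⇒th=3,odd=0
L=4*4+3=19  i=1*2+0=2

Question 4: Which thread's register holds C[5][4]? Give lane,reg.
22,0

r: 5->gid=5,r8=0  c: 4->tid=2,i&1=0
L=5*4+2=22  i=0*2+0=0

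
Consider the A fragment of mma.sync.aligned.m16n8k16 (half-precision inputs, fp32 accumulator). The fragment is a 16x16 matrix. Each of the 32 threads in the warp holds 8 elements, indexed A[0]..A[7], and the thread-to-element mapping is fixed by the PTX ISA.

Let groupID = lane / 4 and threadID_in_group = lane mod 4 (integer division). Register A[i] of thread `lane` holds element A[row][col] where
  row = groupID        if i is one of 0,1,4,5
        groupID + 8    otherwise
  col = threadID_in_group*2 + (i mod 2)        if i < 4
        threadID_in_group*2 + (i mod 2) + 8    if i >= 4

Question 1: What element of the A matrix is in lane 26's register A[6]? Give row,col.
lane 26: gid=6 (26/4), tid=2 (26%4)
i=6: r=6+8=14, c=2*2+0+8=12

14,12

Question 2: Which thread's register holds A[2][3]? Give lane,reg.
r: 2->gid=2,r8=0  c: 3->c8=0,tid=1,i&1=1
L=2*4+1=9  i=0*4+0*2+1=1

9,1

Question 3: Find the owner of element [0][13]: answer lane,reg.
r=0→G=0,rhi=0  c=13→chi=1,T=2,p=1
L=0*4+2=2  i=1*4+0*2+1=5

2,5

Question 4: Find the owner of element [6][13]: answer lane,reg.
r=6→G=6,rhi=0  c=13→chi=1,T=2,p=1
L=6*4+2=26  i=1*4+0*2+1=5

26,5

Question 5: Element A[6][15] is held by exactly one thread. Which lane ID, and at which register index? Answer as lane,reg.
27,5

r=6⇒gr=6,Rb=0  c=15⇒Cb=1,th=3,odd=1
L=6*4+3=27  i=1*4+0*2+1=5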